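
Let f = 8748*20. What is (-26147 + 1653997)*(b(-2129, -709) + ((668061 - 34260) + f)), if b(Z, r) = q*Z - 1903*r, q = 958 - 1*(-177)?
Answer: -420680391950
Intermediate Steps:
q = 1135 (q = 958 + 177 = 1135)
f = 174960
b(Z, r) = -1903*r + 1135*Z (b(Z, r) = 1135*Z - 1903*r = -1903*r + 1135*Z)
(-26147 + 1653997)*(b(-2129, -709) + ((668061 - 34260) + f)) = (-26147 + 1653997)*((-1903*(-709) + 1135*(-2129)) + ((668061 - 34260) + 174960)) = 1627850*((1349227 - 2416415) + (633801 + 174960)) = 1627850*(-1067188 + 808761) = 1627850*(-258427) = -420680391950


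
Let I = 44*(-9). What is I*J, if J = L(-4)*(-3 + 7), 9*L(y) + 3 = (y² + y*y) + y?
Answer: -4400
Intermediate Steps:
L(y) = -⅓ + y/9 + 2*y²/9 (L(y) = -⅓ + ((y² + y*y) + y)/9 = -⅓ + ((y² + y²) + y)/9 = -⅓ + (2*y² + y)/9 = -⅓ + (y + 2*y²)/9 = -⅓ + (y/9 + 2*y²/9) = -⅓ + y/9 + 2*y²/9)
I = -396
J = 100/9 (J = (-⅓ + (⅑)*(-4) + (2/9)*(-4)²)*(-3 + 7) = (-⅓ - 4/9 + (2/9)*16)*4 = (-⅓ - 4/9 + 32/9)*4 = (25/9)*4 = 100/9 ≈ 11.111)
I*J = -396*100/9 = -4400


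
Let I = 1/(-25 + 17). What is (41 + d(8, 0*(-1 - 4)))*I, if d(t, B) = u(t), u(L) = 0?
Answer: -41/8 ≈ -5.1250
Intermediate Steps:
d(t, B) = 0
I = -1/8 (I = 1/(-8) = -1/8 ≈ -0.12500)
(41 + d(8, 0*(-1 - 4)))*I = (41 + 0)*(-1/8) = 41*(-1/8) = -41/8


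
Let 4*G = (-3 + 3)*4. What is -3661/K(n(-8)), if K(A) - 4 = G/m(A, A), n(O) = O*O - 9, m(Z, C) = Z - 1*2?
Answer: -3661/4 ≈ -915.25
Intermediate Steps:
m(Z, C) = -2 + Z (m(Z, C) = Z - 2 = -2 + Z)
G = 0 (G = ((-3 + 3)*4)/4 = (0*4)/4 = (¼)*0 = 0)
n(O) = -9 + O² (n(O) = O² - 9 = -9 + O²)
K(A) = 4 (K(A) = 4 + 0/(-2 + A) = 4 + 0 = 4)
-3661/K(n(-8)) = -3661/4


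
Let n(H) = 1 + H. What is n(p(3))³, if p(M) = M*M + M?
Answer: 2197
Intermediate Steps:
p(M) = M + M² (p(M) = M² + M = M + M²)
n(p(3))³ = (1 + 3*(1 + 3))³ = (1 + 3*4)³ = (1 + 12)³ = 13³ = 2197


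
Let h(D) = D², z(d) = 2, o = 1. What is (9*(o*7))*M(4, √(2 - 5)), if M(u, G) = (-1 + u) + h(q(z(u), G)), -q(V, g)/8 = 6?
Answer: 145341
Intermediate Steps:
q(V, g) = -48 (q(V, g) = -8*6 = -48)
M(u, G) = 2303 + u (M(u, G) = (-1 + u) + (-48)² = (-1 + u) + 2304 = 2303 + u)
(9*(o*7))*M(4, √(2 - 5)) = (9*(1*7))*(2303 + 4) = (9*7)*2307 = 63*2307 = 145341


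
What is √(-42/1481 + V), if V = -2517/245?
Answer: I*√27679645635/51835 ≈ 3.2096*I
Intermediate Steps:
V = -2517/245 (V = -2517*1/245 = -2517/245 ≈ -10.273)
√(-42/1481 + V) = √(-42/1481 - 2517/245) = √(-3737967/362845) = I*√27679645635/51835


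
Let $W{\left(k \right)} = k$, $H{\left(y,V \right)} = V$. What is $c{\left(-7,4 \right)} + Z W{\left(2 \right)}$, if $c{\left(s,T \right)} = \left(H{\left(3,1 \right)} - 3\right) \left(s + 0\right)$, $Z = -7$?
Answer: $0$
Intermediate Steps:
$c{\left(s,T \right)} = - 2 s$ ($c{\left(s,T \right)} = \left(1 - 3\right) \left(s + 0\right) = - 2 s$)
$c{\left(-7,4 \right)} + Z W{\left(2 \right)} = \left(-2\right) \left(-7\right) - 14 = 14 - 14 = 0$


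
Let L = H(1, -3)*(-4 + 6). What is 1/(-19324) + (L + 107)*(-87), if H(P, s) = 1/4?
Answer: -180727711/19324 ≈ -9352.5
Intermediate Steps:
H(P, s) = ¼
L = ½ (L = (-4 + 6)/4 = (¼)*2 = ½ ≈ 0.50000)
1/(-19324) + (L + 107)*(-87) = 1/(-19324) + (½ + 107)*(-87) = -1/19324 + (215/2)*(-87) = -1/19324 - 18705/2 = -180727711/19324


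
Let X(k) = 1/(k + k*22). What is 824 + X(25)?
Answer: 473801/575 ≈ 824.00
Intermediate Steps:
X(k) = 1/(23*k) (X(k) = 1/(k + 22*k) = 1/(23*k))
824 + X(25) = 824 + (1/23)/25 = 824 + (1/23)*(1/25) = 824 + 1/575 = 473801/575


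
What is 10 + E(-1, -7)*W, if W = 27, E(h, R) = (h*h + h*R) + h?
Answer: 199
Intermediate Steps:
E(h, R) = h + h**2 + R*h (E(h, R) = (h**2 + R*h) + h = h + h**2 + R*h)
10 + E(-1, -7)*W = 10 - (1 - 7 - 1)*27 = 10 - 1*(-7)*27 = 10 + 7*27 = 10 + 189 = 199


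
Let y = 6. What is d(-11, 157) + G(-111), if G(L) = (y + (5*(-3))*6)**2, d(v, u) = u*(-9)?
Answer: 5643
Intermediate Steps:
d(v, u) = -9*u
G(L) = 7056 (G(L) = (6 + (5*(-3))*6)**2 = (6 - 15*6)**2 = (6 - 90)**2 = (-84)**2 = 7056)
d(-11, 157) + G(-111) = -9*157 + 7056 = -1413 + 7056 = 5643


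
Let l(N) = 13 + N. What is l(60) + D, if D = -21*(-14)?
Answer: 367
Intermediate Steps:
D = 294
l(60) + D = (13 + 60) + 294 = 73 + 294 = 367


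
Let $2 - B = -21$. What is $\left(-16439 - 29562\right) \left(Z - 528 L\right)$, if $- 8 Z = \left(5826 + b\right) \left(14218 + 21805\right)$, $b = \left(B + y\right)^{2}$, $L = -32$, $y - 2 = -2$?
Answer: $\frac{10524614652997}{8} \approx 1.3156 \cdot 10^{12}$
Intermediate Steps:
$y = 0$ ($y = 2 - 2 = 0$)
$B = 23$ ($B = 2 - -21 = 2 + 21 = 23$)
$b = 529$ ($b = \left(23 + 0\right)^{2} = 23^{2} = 529$)
$Z = - \frac{228926165}{8}$ ($Z = - \frac{\left(5826 + 529\right) \left(14218 + 21805\right)}{8} = - \frac{6355 \cdot 36023}{8} = \left(- \frac{1}{8}\right) 228926165 = - \frac{228926165}{8} \approx -2.8616 \cdot 10^{7}$)
$\left(-16439 - 29562\right) \left(Z - 528 L\right) = \left(-16439 - 29562\right) \left(- \frac{228926165}{8} - -16896\right) = - 46001 \left(- \frac{228926165}{8} + 16896\right) = \left(-46001\right) \left(- \frac{228790997}{8}\right) = \frac{10524614652997}{8}$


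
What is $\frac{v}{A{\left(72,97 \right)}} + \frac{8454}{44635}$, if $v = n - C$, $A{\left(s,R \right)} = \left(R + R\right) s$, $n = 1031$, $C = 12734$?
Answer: $- \frac{134759311}{207820560} \approx -0.64844$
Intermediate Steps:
$A{\left(s,R \right)} = 2 R s$
$v = -11703$ ($v = 1031 - 12734 = -11703$)
$\frac{v}{A{\left(72,97 \right)}} + \frac{8454}{44635} = - \frac{11703}{2 \cdot 97 \cdot 72} + \frac{8454}{44635} = - \frac{11703}{13968} + 8454 \cdot \frac{1}{44635} = \left(-11703\right) \frac{1}{13968} + \frac{8454}{44635} = - \frac{3901}{4656} + \frac{8454}{44635} = - \frac{134759311}{207820560}$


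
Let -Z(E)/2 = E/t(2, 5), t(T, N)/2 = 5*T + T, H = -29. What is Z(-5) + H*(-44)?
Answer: 15317/12 ≈ 1276.4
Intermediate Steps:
t(T, N) = 12*T (t(T, N) = 2*(5*T + T) = 2*(6*T) = 12*T)
Z(E) = -E/12 (Z(E) = -2*E/(12*2) = -2*E/24 = -E/12)
Z(-5) + H*(-44) = -1/12*(-5) - 29*(-44) = 5/12 + 1276 = 15317/12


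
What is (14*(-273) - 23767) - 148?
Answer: -27737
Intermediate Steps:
(14*(-273) - 23767) - 148 = (-3822 - 23767) - 148 = -27589 - 148 = -27737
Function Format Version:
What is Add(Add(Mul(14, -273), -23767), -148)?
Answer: -27737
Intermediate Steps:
Add(Add(Mul(14, -273), -23767), -148) = Add(Add(-3822, -23767), -148) = Add(-27589, -148) = -27737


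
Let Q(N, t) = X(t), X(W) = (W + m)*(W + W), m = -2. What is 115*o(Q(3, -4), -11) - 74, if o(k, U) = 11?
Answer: 1191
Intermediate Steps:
X(W) = 2*W*(-2 + W) (X(W) = (W - 2)*(W + W) = (-2 + W)*(2*W) = 2*W*(-2 + W))
Q(N, t) = 2*t*(-2 + t)
115*o(Q(3, -4), -11) - 74 = 115*11 - 74 = 1265 - 74 = 1191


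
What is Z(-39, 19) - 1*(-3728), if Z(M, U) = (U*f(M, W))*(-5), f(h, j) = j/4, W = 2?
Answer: 7361/2 ≈ 3680.5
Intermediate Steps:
f(h, j) = j/4 (f(h, j) = j*(¼) = j/4)
Z(M, U) = -5*U/2 (Z(M, U) = (U*((¼)*2))*(-5) = (U*(½))*(-5) = (U/2)*(-5) = -5*U/2)
Z(-39, 19) - 1*(-3728) = -5/2*19 - 1*(-3728) = -95/2 + 3728 = 7361/2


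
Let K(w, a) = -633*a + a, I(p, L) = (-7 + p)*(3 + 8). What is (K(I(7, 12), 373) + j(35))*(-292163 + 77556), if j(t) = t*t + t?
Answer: 50320190932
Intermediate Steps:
j(t) = t + t² (j(t) = t² + t = t + t²)
I(p, L) = -77 + 11*p (I(p, L) = (-7 + p)*11 = -77 + 11*p)
K(w, a) = -632*a
(K(I(7, 12), 373) + j(35))*(-292163 + 77556) = (-632*373 + 35*(1 + 35))*(-292163 + 77556) = (-235736 + 35*36)*(-214607) = (-235736 + 1260)*(-214607) = -234476*(-214607) = 50320190932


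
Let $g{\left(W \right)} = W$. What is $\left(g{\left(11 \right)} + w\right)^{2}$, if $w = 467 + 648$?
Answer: $1267876$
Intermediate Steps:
$w = 1115$
$\left(g{\left(11 \right)} + w\right)^{2} = \left(11 + 1115\right)^{2} = 1126^{2} = 1267876$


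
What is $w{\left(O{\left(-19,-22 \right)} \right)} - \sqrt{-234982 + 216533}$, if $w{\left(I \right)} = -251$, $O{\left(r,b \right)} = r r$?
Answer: $-251 - i \sqrt{18449} \approx -251.0 - 135.83 i$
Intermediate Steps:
$O{\left(r,b \right)} = r^{2}$
$w{\left(O{\left(-19,-22 \right)} \right)} - \sqrt{-234982 + 216533} = -251 - \sqrt{-234982 + 216533} = -251 - \sqrt{-18449} = -251 - i \sqrt{18449}$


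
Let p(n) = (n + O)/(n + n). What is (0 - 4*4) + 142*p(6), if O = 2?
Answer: 236/3 ≈ 78.667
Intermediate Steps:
p(n) = (2 + n)/(2*n) (p(n) = (n + 2)/(n + n) = (2 + n)/((2*n)) = (2 + n)*(1/(2*n)) = (2 + n)/(2*n))
(0 - 4*4) + 142*p(6) = (0 - 4*4) + 142*((½)*(2 + 6)/6) = (0 - 16) + 142*((½)*(⅙)*8) = -16 + 142*(⅔) = -16 + 284/3 = 236/3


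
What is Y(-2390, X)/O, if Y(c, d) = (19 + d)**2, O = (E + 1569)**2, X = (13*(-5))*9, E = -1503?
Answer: 80089/1089 ≈ 73.544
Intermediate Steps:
X = -585 (X = -65*9 = -585)
O = 4356 (O = (-1503 + 1569)**2 = 66**2 = 4356)
Y(-2390, X)/O = (19 - 585)**2/4356 = (-566)**2*(1/4356) = 320356*(1/4356) = 80089/1089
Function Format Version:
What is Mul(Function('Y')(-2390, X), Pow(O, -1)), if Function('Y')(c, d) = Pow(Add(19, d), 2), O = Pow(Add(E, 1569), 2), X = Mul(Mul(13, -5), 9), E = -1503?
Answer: Rational(80089, 1089) ≈ 73.544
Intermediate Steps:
X = -585 (X = Mul(-65, 9) = -585)
O = 4356 (O = Pow(Add(-1503, 1569), 2) = Pow(66, 2) = 4356)
Mul(Function('Y')(-2390, X), Pow(O, -1)) = Mul(Pow(Add(19, -585), 2), Pow(4356, -1)) = Mul(Pow(-566, 2), Rational(1, 4356)) = Mul(320356, Rational(1, 4356)) = Rational(80089, 1089)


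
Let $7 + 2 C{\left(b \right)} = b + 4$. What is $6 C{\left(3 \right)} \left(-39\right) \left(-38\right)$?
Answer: $0$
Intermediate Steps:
$C{\left(b \right)} = - \frac{3}{2} + \frac{b}{2}$ ($C{\left(b \right)} = - \frac{7}{2} + \frac{b + 4}{2} = - \frac{7}{2} + \frac{4 + b}{2} = - \frac{7}{2} + \left(2 + \frac{b}{2}\right) = - \frac{3}{2} + \frac{b}{2}$)
$6 C{\left(3 \right)} \left(-39\right) \left(-38\right) = 6 \left(- \frac{3}{2} + \frac{1}{2} \cdot 3\right) \left(-39\right) \left(-38\right) = 6 \left(- \frac{3}{2} + \frac{3}{2}\right) \left(-39\right) \left(-38\right) = 6 \cdot 0 \left(-39\right) \left(-38\right) = 0 \left(-39\right) \left(-38\right) = 0 \left(-38\right) = 0$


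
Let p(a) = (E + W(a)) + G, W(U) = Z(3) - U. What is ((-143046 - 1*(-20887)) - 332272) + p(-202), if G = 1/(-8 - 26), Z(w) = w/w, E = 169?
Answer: -15438007/34 ≈ -4.5406e+5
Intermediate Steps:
Z(w) = 1
W(U) = 1 - U
G = -1/34 (G = 1/(-34) = -1/34 ≈ -0.029412)
p(a) = 5779/34 - a (p(a) = (169 + (1 - a)) - 1/34 = (170 - a) - 1/34 = 5779/34 - a)
((-143046 - 1*(-20887)) - 332272) + p(-202) = ((-143046 - 1*(-20887)) - 332272) + (5779/34 - 1*(-202)) = ((-143046 + 20887) - 332272) + (5779/34 + 202) = (-122159 - 332272) + 12647/34 = -454431 + 12647/34 = -15438007/34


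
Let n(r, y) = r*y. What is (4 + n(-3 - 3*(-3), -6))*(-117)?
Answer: 3744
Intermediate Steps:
(4 + n(-3 - 3*(-3), -6))*(-117) = (4 + (-3 - 3*(-3))*(-6))*(-117) = (4 + (-3 + 9)*(-6))*(-117) = (4 + 6*(-6))*(-117) = (4 - 36)*(-117) = -32*(-117) = 3744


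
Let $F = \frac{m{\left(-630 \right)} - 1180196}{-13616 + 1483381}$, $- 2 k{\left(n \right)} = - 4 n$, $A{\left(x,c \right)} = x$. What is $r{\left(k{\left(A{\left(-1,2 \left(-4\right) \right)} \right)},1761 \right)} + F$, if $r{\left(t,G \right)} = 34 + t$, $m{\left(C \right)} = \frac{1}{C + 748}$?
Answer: $\frac{5410569513}{173432270} \approx 31.197$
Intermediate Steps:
$k{\left(n \right)} = 2 n$ ($k{\left(n \right)} = - \frac{\left(-4\right) n}{2} = 2 n$)
$m{\left(C \right)} = \frac{1}{748 + C}$
$F = - \frac{139263127}{173432270}$ ($F = \frac{\frac{1}{748 - 630} - 1180196}{-13616 + 1483381} = \frac{\frac{1}{118} - 1180196}{1469765} = \left(\frac{1}{118} - 1180196\right) \frac{1}{1469765} = \left(- \frac{139263127}{118}\right) \frac{1}{1469765} = - \frac{139263127}{173432270} \approx -0.80298$)
$r{\left(k{\left(A{\left(-1,2 \left(-4\right) \right)} \right)},1761 \right)} + F = \left(34 + 2 \left(-1\right)\right) - \frac{139263127}{173432270} = \left(34 - 2\right) - \frac{139263127}{173432270} = 32 - \frac{139263127}{173432270} = \frac{5410569513}{173432270}$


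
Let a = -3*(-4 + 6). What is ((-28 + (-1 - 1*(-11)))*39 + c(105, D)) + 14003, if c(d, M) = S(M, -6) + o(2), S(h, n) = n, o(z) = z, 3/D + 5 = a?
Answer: 13297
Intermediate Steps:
a = -6 (a = -3*2 = -6)
D = -3/11 (D = 3/(-5 - 6) = 3/(-11) = 3*(-1/11) = -3/11 ≈ -0.27273)
c(d, M) = -4 (c(d, M) = -6 + 2 = -4)
((-28 + (-1 - 1*(-11)))*39 + c(105, D)) + 14003 = ((-28 + (-1 - 1*(-11)))*39 - 4) + 14003 = ((-28 + (-1 + 11))*39 - 4) + 14003 = ((-28 + 10)*39 - 4) + 14003 = (-18*39 - 4) + 14003 = (-702 - 4) + 14003 = -706 + 14003 = 13297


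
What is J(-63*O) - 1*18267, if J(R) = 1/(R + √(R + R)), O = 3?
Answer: -3488998/191 - I*√42/12033 ≈ -18267.0 - 0.00053858*I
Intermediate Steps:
J(R) = 1/(R + √2*√R) (J(R) = 1/(R + √(2*R)) = 1/(R + √2*√R))
J(-63*O) - 1*18267 = 1/(-63*3 + √2*√(-63*3)) - 1*18267 = 1/(-189 + √2*√(-189)) - 18267 = 1/(-189 + √2*(3*I*√21)) - 18267 = 1/(-189 + 3*I*√42) - 18267 = -18267 + 1/(-189 + 3*I*√42)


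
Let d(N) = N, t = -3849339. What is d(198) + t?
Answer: -3849141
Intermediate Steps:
d(198) + t = 198 - 3849339 = -3849141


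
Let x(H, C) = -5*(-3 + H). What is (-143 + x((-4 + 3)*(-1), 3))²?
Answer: 17689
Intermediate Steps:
x(H, C) = 15 - 5*H
(-143 + x((-4 + 3)*(-1), 3))² = (-143 + (15 - 5*(-4 + 3)*(-1)))² = (-143 + (15 - (-5)*(-1)))² = (-143 + (15 - 5*1))² = (-143 + (15 - 5))² = (-143 + 10)² = (-133)² = 17689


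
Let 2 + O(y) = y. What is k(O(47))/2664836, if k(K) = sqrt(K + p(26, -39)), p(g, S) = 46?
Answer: sqrt(91)/2664836 ≈ 3.5797e-6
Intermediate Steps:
O(y) = -2 + y
k(K) = sqrt(46 + K) (k(K) = sqrt(K + 46) = sqrt(46 + K))
k(O(47))/2664836 = sqrt(46 + (-2 + 47))/2664836 = sqrt(46 + 45)*(1/2664836) = sqrt(91)*(1/2664836) = sqrt(91)/2664836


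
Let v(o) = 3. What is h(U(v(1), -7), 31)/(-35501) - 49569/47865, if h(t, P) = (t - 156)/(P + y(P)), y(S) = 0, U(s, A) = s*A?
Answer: -18181249678/17558972105 ≈ -1.0354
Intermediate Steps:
U(s, A) = A*s
h(t, P) = (-156 + t)/P (h(t, P) = (t - 156)/(P + 0) = (-156 + t)/P)
h(U(v(1), -7), 31)/(-35501) - 49569/47865 = ((-156 - 7*3)/31)/(-35501) - 49569/47865 = ((-156 - 21)/31)*(-1/35501) - 49569*1/47865 = ((1/31)*(-177))*(-1/35501) - 16523/15955 = -177/31*(-1/35501) - 16523/15955 = 177/1100531 - 16523/15955 = -18181249678/17558972105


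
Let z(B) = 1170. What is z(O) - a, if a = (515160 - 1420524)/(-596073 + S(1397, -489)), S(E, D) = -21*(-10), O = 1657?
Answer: 25787198/22069 ≈ 1168.5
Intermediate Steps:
S(E, D) = 210
a = 33532/22069 (a = (515160 - 1420524)/(-596073 + 210) = -905364/(-595863) = -905364*(-1/595863) = 33532/22069 ≈ 1.5194)
z(O) - a = 1170 - 1*33532/22069 = 1170 - 33532/22069 = 25787198/22069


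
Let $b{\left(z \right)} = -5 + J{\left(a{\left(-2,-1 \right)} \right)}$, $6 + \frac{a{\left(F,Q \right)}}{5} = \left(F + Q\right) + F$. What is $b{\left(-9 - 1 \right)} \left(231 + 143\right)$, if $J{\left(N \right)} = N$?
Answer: $-22440$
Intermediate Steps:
$a{\left(F,Q \right)} = -30 + 5 Q + 10 F$ ($a{\left(F,Q \right)} = -30 + 5 \left(\left(F + Q\right) + F\right) = -30 + 5 \left(Q + 2 F\right) = -30 + \left(5 Q + 10 F\right) = -30 + 5 Q + 10 F$)
$b{\left(z \right)} = -60$ ($b{\left(z \right)} = -5 + \left(-30 + 5 \left(-1\right) + 10 \left(-2\right)\right) = -5 - 55 = -60$)
$b{\left(-9 - 1 \right)} \left(231 + 143\right) = - 60 \left(231 + 143\right) = \left(-60\right) 374 = -22440$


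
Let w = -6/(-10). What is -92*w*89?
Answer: -24564/5 ≈ -4912.8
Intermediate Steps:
w = ⅗ (w = -6*(-⅒) = ⅗ ≈ 0.60000)
-92*w*89 = -92*⅗*89 = -276/5*89 = -24564/5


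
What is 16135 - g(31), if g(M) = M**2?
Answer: 15174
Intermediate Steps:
16135 - g(31) = 16135 - 1*31**2 = 16135 - 1*961 = 16135 - 961 = 15174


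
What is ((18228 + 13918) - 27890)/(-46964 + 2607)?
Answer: -4256/44357 ≈ -0.095949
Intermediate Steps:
((18228 + 13918) - 27890)/(-46964 + 2607) = (32146 - 27890)/(-44357) = 4256*(-1/44357) = -4256/44357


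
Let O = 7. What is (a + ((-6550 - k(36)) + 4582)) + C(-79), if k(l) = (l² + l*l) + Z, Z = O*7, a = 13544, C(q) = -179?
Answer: 8756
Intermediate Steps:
Z = 49 (Z = 7*7 = 49)
k(l) = 49 + 2*l² (k(l) = (l² + l*l) + 49 = (l² + l²) + 49 = 2*l² + 49 = 49 + 2*l²)
(a + ((-6550 - k(36)) + 4582)) + C(-79) = (13544 + ((-6550 - (49 + 2*36²)) + 4582)) - 179 = (13544 + ((-6550 - (49 + 2*1296)) + 4582)) - 179 = (13544 + ((-6550 - (49 + 2592)) + 4582)) - 179 = (13544 + ((-6550 - 1*2641) + 4582)) - 179 = (13544 + ((-6550 - 2641) + 4582)) - 179 = (13544 + (-9191 + 4582)) - 179 = (13544 - 4609) - 179 = 8935 - 179 = 8756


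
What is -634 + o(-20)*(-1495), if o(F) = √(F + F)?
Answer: -634 - 2990*I*√10 ≈ -634.0 - 9455.2*I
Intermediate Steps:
o(F) = √2*√F (o(F) = √(2*F) = √2*√F)
-634 + o(-20)*(-1495) = -634 + (√2*√(-20))*(-1495) = -634 + (√2*(2*I*√5))*(-1495) = -634 + (2*I*√10)*(-1495) = -634 - 2990*I*√10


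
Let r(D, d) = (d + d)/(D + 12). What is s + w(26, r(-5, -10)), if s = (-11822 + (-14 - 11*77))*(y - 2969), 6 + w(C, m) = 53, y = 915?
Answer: 26050929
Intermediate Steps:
r(D, d) = 2*d/(12 + D) (r(D, d) = (2*d)/(12 + D) = 2*d/(12 + D))
w(C, m) = 47 (w(C, m) = -6 + 53 = 47)
s = 26050882 (s = (-11822 + (-14 - 11*77))*(915 - 2969) = (-11822 + (-14 - 847))*(-2054) = (-11822 - 861)*(-2054) = -12683*(-2054) = 26050882)
s + w(26, r(-5, -10)) = 26050882 + 47 = 26050929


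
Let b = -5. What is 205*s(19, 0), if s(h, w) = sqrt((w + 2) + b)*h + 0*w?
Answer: 3895*I*sqrt(3) ≈ 6746.3*I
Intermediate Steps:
s(h, w) = h*sqrt(-3 + w) (s(h, w) = sqrt((w + 2) - 5)*h + 0*w = sqrt((2 + w) - 5)*h + 0 = sqrt(-3 + w)*h + 0 = h*sqrt(-3 + w) + 0 = h*sqrt(-3 + w))
205*s(19, 0) = 205*(19*sqrt(-3 + 0)) = 205*(19*sqrt(-3)) = 205*(19*(I*sqrt(3))) = 205*(19*I*sqrt(3)) = 3895*I*sqrt(3)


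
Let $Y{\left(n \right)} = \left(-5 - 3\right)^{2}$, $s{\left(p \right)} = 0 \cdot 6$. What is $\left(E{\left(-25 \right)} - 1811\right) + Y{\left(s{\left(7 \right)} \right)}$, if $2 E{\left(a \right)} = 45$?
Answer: $- \frac{3449}{2} \approx -1724.5$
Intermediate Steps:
$s{\left(p \right)} = 0$
$Y{\left(n \right)} = 64$ ($Y{\left(n \right)} = \left(-8\right)^{2} = 64$)
$E{\left(a \right)} = \frac{45}{2}$ ($E{\left(a \right)} = \frac{1}{2} \cdot 45 = \frac{45}{2}$)
$\left(E{\left(-25 \right)} - 1811\right) + Y{\left(s{\left(7 \right)} \right)} = \left(\frac{45}{2} - 1811\right) + 64 = - \frac{3577}{2} + 64 = - \frac{3449}{2}$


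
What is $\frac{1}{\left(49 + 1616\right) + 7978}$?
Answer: $\frac{1}{9643} \approx 0.0001037$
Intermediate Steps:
$\frac{1}{\left(49 + 1616\right) + 7978} = \frac{1}{1665 + 7978} = \frac{1}{9643}$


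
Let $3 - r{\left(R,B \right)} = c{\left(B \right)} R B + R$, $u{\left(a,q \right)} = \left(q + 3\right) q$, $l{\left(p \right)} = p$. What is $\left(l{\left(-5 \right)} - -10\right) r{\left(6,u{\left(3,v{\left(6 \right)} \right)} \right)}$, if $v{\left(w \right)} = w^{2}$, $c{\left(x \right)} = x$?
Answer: $-59136495$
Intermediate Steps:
$u{\left(a,q \right)} = q \left(3 + q\right)$ ($u{\left(a,q \right)} = \left(3 + q\right) q = q \left(3 + q\right)$)
$r{\left(R,B \right)} = 3 - R - R B^{2}$ ($r{\left(R,B \right)} = 3 - \left(B R B + R\right) = 3 - \left(R B^{2} + R\right) = 3 - \left(R + R B^{2}\right) = 3 - R - R B^{2}$)
$\left(l{\left(-5 \right)} - -10\right) r{\left(6,u{\left(3,v{\left(6 \right)} \right)} \right)} = \left(-5 - -10\right) \left(3 - 6 - 6 \left(6^{2} \left(3 + 6^{2}\right)\right)^{2}\right) = \left(-5 + 10\right) \left(3 - 6 - 6 \left(36 \left(3 + 36\right)\right)^{2}\right) = 5 \left(3 - 6 - 6 \left(36 \cdot 39\right)^{2}\right) = 5 \left(3 - 6 - 6 \cdot 1404^{2}\right) = 5 \left(3 - 6 - 6 \cdot 1971216\right) = 5 \left(3 - 6 - 11827296\right) = 5 \left(-11827299\right) = -59136495$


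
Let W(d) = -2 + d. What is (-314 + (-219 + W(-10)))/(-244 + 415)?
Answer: -545/171 ≈ -3.1871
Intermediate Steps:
(-314 + (-219 + W(-10)))/(-244 + 415) = (-314 + (-219 + (-2 - 10)))/(-244 + 415) = (-314 + (-219 - 12))/171 = (-314 - 231)*(1/171) = -545*1/171 = -545/171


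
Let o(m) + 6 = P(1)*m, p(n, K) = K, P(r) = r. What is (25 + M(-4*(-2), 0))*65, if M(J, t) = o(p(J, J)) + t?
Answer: 1755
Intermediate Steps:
o(m) = -6 + m (o(m) = -6 + 1*m = -6 + m)
M(J, t) = -6 + J + t (M(J, t) = (-6 + J) + t = -6 + J + t)
(25 + M(-4*(-2), 0))*65 = (25 + (-6 - 4*(-2) + 0))*65 = (25 + (-6 + 8 + 0))*65 = (25 + 2)*65 = 27*65 = 1755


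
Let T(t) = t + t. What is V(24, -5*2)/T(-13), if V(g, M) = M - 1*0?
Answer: 5/13 ≈ 0.38462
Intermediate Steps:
V(g, M) = M (V(g, M) = M + 0 = M)
T(t) = 2*t
V(24, -5*2)/T(-13) = (-5*2)/((2*(-13))) = -10/(-26) = -10*(-1/26) = 5/13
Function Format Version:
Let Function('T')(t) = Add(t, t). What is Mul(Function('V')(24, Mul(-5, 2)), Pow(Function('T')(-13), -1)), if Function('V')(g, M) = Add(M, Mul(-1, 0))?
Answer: Rational(5, 13) ≈ 0.38462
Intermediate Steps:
Function('V')(g, M) = M (Function('V')(g, M) = Add(M, 0) = M)
Function('T')(t) = Mul(2, t)
Mul(Function('V')(24, Mul(-5, 2)), Pow(Function('T')(-13), -1)) = Mul(Mul(-5, 2), Pow(Mul(2, -13), -1)) = Mul(-10, Pow(-26, -1)) = Mul(-10, Rational(-1, 26)) = Rational(5, 13)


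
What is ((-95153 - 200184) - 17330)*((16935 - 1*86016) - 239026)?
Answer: 96334891369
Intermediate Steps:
((-95153 - 200184) - 17330)*((16935 - 1*86016) - 239026) = (-295337 - 17330)*((16935 - 86016) - 239026) = -312667*(-69081 - 239026) = -312667*(-308107) = 96334891369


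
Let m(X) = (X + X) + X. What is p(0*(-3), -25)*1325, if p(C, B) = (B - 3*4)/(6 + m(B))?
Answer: 49025/69 ≈ 710.51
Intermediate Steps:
m(X) = 3*X (m(X) = 2*X + X = 3*X)
p(C, B) = (-12 + B)/(6 + 3*B) (p(C, B) = (B - 3*4)/(6 + 3*B) = (B - 12)/(6 + 3*B) = (-12 + B)/(6 + 3*B))
p(0*(-3), -25)*1325 = ((-12 - 25)/(3*(2 - 25)))*1325 = ((⅓)*(-37)/(-23))*1325 = ((⅓)*(-1/23)*(-37))*1325 = (37/69)*1325 = 49025/69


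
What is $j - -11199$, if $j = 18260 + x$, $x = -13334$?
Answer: $16125$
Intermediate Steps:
$j = 4926$ ($j = 18260 - 13334 = 4926$)
$j - -11199 = 4926 - -11199 = 4926 + 11199 = 16125$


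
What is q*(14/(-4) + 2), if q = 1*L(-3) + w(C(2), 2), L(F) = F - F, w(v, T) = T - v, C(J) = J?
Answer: 0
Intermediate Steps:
L(F) = 0
q = 0 (q = 1*0 + (2 - 1*2) = 0 + (2 - 2) = 0 + 0 = 0)
q*(14/(-4) + 2) = 0*(14/(-4) + 2) = 0*(14*(-¼) + 2) = 0*(-7/2 + 2) = 0*(-3/2) = 0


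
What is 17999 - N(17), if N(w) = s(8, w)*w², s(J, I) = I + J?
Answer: 10774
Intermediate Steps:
N(w) = w²*(8 + w) (N(w) = (w + 8)*w² = (8 + w)*w² = w²*(8 + w))
17999 - N(17) = 17999 - 17²*(8 + 17) = 17999 - 289*25 = 17999 - 1*7225 = 17999 - 7225 = 10774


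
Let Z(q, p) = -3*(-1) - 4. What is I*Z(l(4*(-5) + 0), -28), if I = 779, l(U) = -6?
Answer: -779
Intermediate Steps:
Z(q, p) = -1 (Z(q, p) = 3 - 4 = -1)
I*Z(l(4*(-5) + 0), -28) = 779*(-1) = -779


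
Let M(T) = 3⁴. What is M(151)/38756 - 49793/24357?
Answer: -1927804591/943979892 ≈ -2.0422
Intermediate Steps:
M(T) = 81
M(151)/38756 - 49793/24357 = 81/38756 - 49793/24357 = -1927804591/943979892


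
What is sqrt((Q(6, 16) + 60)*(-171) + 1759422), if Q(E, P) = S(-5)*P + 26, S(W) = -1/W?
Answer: 2*sqrt(10901055)/5 ≈ 1320.7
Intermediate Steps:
Q(E, P) = 26 + P/5 (Q(E, P) = (-1/(-5))*P + 26 = (-1*(-1/5))*P + 26 = P/5 + 26 = 26 + P/5)
sqrt((Q(6, 16) + 60)*(-171) + 1759422) = sqrt(((26 + (1/5)*16) + 60)*(-171) + 1759422) = sqrt(((26 + 16/5) + 60)*(-171) + 1759422) = sqrt((146/5 + 60)*(-171) + 1759422) = sqrt((446/5)*(-171) + 1759422) = sqrt(-76266/5 + 1759422) = sqrt(8720844/5) = 2*sqrt(10901055)/5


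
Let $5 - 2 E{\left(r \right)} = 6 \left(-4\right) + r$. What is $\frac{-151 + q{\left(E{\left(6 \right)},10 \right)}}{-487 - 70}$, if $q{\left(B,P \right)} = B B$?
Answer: $\frac{75}{2228} \approx 0.033662$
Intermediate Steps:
$E{\left(r \right)} = \frac{29}{2} - \frac{r}{2}$ ($E{\left(r \right)} = \frac{5}{2} - \frac{6 \left(-4\right) + r}{2} = \frac{5}{2} - \frac{-24 + r}{2} = \frac{5}{2} - \left(-12 + \frac{r}{2}\right) = \frac{29}{2} - \frac{r}{2}$)
$q{\left(B,P \right)} = B^{2}$
$\frac{-151 + q{\left(E{\left(6 \right)},10 \right)}}{-487 - 70} = \frac{-151 + \left(\frac{29}{2} - 3\right)^{2}}{-487 - 70} = \frac{-151 + \left(\frac{29}{2} - 3\right)^{2}}{-557} = \left(-151 + \left(\frac{23}{2}\right)^{2}\right) \left(- \frac{1}{557}\right) = \left(-151 + \frac{529}{4}\right) \left(- \frac{1}{557}\right) = \left(- \frac{75}{4}\right) \left(- \frac{1}{557}\right) = \frac{75}{2228}$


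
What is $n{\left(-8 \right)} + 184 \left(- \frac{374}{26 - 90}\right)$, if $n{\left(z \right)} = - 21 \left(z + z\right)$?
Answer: $\frac{5645}{4} \approx 1411.3$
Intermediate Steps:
$n{\left(z \right)} = - 42 z$ ($n{\left(z \right)} = - 21 \cdot 2 z = - 42 z$)
$n{\left(-8 \right)} + 184 \left(- \frac{374}{26 - 90}\right) = \left(-42\right) \left(-8\right) + 184 \left(- \frac{374}{26 - 90}\right) = 336 + 184 \left(- \frac{374}{26 - 90}\right) = 336 + 184 \left(- \frac{374}{-64}\right) = 336 + 184 \left(\left(-374\right) \left(- \frac{1}{64}\right)\right) = 336 + 184 \cdot \frac{187}{32} = 336 + \frac{4301}{4} = \frac{5645}{4}$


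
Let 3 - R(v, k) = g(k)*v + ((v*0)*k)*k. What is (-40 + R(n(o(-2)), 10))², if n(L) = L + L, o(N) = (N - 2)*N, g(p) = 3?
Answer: 7225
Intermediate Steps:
o(N) = N*(-2 + N) (o(N) = (-2 + N)*N = N*(-2 + N))
n(L) = 2*L
R(v, k) = 3 - 3*v (R(v, k) = 3 - (3*v + ((v*0)*k)*k) = 3 - (3*v + (0*k)*k) = 3 - (3*v + 0*k) = 3 - (3*v + 0) = 3 - 3*v)
(-40 + R(n(o(-2)), 10))² = (-40 + (3 - 6*(-2*(-2 - 2))))² = (-40 + (3 - 6*(-2*(-4))))² = (-40 + (3 - 6*8))² = (-40 + (3 - 3*16))² = (-40 + (3 - 48))² = (-40 - 45)² = (-85)² = 7225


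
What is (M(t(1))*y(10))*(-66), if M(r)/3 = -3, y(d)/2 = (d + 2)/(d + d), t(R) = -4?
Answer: 3564/5 ≈ 712.80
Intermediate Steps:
y(d) = (2 + d)/d (y(d) = 2*((d + 2)/(d + d)) = 2*((2 + d)/((2*d))) = 2*((2 + d)*(1/(2*d))) = 2*((2 + d)/(2*d)) = (2 + d)/d)
M(r) = -9 (M(r) = 3*(-3) = -9)
(M(t(1))*y(10))*(-66) = -9*(2 + 10)/10*(-66) = -9*12/10*(-66) = -9*6/5*(-66) = -54/5*(-66) = 3564/5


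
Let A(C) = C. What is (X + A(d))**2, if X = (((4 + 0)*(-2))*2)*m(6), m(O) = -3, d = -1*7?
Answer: 1681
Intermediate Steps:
d = -7
X = 48 (X = (((4 + 0)*(-2))*2)*(-3) = ((4*(-2))*2)*(-3) = -8*2*(-3) = -16*(-3) = 48)
(X + A(d))**2 = (48 - 7)**2 = 41**2 = 1681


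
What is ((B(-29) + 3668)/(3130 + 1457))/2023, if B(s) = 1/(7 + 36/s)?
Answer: 204195/516558889 ≈ 0.00039530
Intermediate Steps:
((B(-29) + 3668)/(3130 + 1457))/2023 = ((-29/(36 + 7*(-29)) + 3668)/(3130 + 1457))/2023 = ((-29/(36 - 203) + 3668)/4587)*(1/2023) = ((-29/(-167) + 3668)*(1/4587))*(1/2023) = ((-29*(-1/167) + 3668)*(1/4587))*(1/2023) = ((29/167 + 3668)*(1/4587))*(1/2023) = ((612585/167)*(1/4587))*(1/2023) = (204195/255343)*(1/2023) = 204195/516558889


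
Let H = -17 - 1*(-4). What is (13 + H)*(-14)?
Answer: 0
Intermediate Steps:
H = -13 (H = -17 + 4 = -13)
(13 + H)*(-14) = (13 - 13)*(-14) = 0*(-14) = 0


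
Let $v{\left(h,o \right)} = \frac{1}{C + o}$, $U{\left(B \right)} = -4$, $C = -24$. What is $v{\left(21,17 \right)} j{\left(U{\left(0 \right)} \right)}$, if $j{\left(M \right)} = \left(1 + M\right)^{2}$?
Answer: $- \frac{9}{7} \approx -1.2857$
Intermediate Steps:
$v{\left(h,o \right)} = \frac{1}{-24 + o}$
$v{\left(21,17 \right)} j{\left(U{\left(0 \right)} \right)} = \frac{\left(1 - 4\right)^{2}}{-24 + 17} = \frac{\left(-3\right)^{2}}{-7} = \left(- \frac{1}{7}\right) 9 = - \frac{9}{7}$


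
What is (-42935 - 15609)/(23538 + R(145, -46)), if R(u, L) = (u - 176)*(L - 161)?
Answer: -58544/29955 ≈ -1.9544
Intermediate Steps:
R(u, L) = (-176 + u)*(-161 + L)
(-42935 - 15609)/(23538 + R(145, -46)) = (-42935 - 15609)/(23538 + (28336 - 176*(-46) - 161*145 - 46*145)) = -58544/(23538 + (28336 + 8096 - 23345 - 6670)) = -58544/(23538 + 6417) = -58544/29955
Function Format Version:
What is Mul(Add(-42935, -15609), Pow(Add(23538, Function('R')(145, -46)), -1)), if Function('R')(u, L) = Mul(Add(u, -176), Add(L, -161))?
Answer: Rational(-58544, 29955) ≈ -1.9544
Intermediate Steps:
Function('R')(u, L) = Mul(Add(-176, u), Add(-161, L))
Mul(Add(-42935, -15609), Pow(Add(23538, Function('R')(145, -46)), -1)) = Mul(Add(-42935, -15609), Pow(Add(23538, Add(28336, Mul(-176, -46), Mul(-161, 145), Mul(-46, 145))), -1)) = Mul(-58544, Pow(Add(23538, Add(28336, 8096, -23345, -6670)), -1)) = Mul(-58544, Pow(Add(23538, 6417), -1)) = Mul(-58544, Pow(29955, -1)) = Mul(-58544, Rational(1, 29955)) = Rational(-58544, 29955)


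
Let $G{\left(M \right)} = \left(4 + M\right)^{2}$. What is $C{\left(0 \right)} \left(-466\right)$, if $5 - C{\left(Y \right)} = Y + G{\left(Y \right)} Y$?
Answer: $-2330$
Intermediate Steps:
$C{\left(Y \right)} = 5 - Y - Y \left(4 + Y\right)^{2}$ ($C{\left(Y \right)} = 5 - \left(Y + \left(4 + Y\right)^{2} Y\right) = 5 - \left(Y + Y \left(4 + Y\right)^{2}\right) = 5 - Y - Y \left(4 + Y\right)^{2}$)
$C{\left(0 \right)} \left(-466\right) = \left(5 - 0 - 0 \left(4 + 0\right)^{2}\right) \left(-466\right) = \left(5 + 0 - 0 \cdot 4^{2}\right) \left(-466\right) = \left(5 + 0 - 0 \cdot 16\right) \left(-466\right) = \left(5 + 0 + 0\right) \left(-466\right) = 5 \left(-466\right) = -2330$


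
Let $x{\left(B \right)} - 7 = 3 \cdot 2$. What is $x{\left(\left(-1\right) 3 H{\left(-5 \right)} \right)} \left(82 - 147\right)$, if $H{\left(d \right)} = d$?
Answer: $-845$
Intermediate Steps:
$x{\left(B \right)} = 13$ ($x{\left(B \right)} = 7 + 3 \cdot 2 = 7 + 6 = 13$)
$x{\left(\left(-1\right) 3 H{\left(-5 \right)} \right)} \left(82 - 147\right) = 13 \left(82 - 147\right) = 13 \left(-65\right) = -845$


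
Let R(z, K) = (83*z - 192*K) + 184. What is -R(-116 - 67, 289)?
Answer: 70493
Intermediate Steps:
R(z, K) = 184 - 192*K + 83*z (R(z, K) = (-192*K + 83*z) + 184 = 184 - 192*K + 83*z)
-R(-116 - 67, 289) = -(184 - 192*289 + 83*(-116 - 67)) = -(184 - 55488 + 83*(-183)) = -(184 - 55488 - 15189) = -1*(-70493) = 70493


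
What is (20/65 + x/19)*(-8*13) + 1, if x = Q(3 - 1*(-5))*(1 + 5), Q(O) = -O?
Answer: 4403/19 ≈ 231.74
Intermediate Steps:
x = -48 (x = (-(3 - 1*(-5)))*(1 + 5) = -(3 + 5)*6 = -1*8*6 = -8*6 = -48)
(20/65 + x/19)*(-8*13) + 1 = (20/65 - 48/19)*(-8*13) + 1 = (20*(1/65) - 48*1/19)*(-104) + 1 = (4/13 - 48/19)*(-104) + 1 = -548/247*(-104) + 1 = 4384/19 + 1 = 4403/19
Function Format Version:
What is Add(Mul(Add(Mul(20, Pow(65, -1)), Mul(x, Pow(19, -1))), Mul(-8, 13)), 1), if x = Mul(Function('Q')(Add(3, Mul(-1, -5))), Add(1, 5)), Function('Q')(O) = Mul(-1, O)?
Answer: Rational(4403, 19) ≈ 231.74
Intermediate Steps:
x = -48 (x = Mul(Mul(-1, Add(3, Mul(-1, -5))), Add(1, 5)) = Mul(Mul(-1, Add(3, 5)), 6) = Mul(Mul(-1, 8), 6) = Mul(-8, 6) = -48)
Add(Mul(Add(Mul(20, Pow(65, -1)), Mul(x, Pow(19, -1))), Mul(-8, 13)), 1) = Add(Mul(Add(Mul(20, Pow(65, -1)), Mul(-48, Pow(19, -1))), Mul(-8, 13)), 1) = Add(Mul(Add(Mul(20, Rational(1, 65)), Mul(-48, Rational(1, 19))), -104), 1) = Add(Mul(Add(Rational(4, 13), Rational(-48, 19)), -104), 1) = Add(Mul(Rational(-548, 247), -104), 1) = Add(Rational(4384, 19), 1) = Rational(4403, 19)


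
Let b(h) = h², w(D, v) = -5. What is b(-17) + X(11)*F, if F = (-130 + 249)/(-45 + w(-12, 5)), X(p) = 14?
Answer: 6392/25 ≈ 255.68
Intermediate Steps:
F = -119/50 (F = (-130 + 249)/(-45 - 5) = 119/(-50) = 119*(-1/50) = -119/50 ≈ -2.3800)
b(-17) + X(11)*F = (-17)² + 14*(-119/50) = 289 - 833/25 = 6392/25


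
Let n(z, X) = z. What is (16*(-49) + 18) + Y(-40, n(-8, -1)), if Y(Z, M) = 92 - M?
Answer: -666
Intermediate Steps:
(16*(-49) + 18) + Y(-40, n(-8, -1)) = (16*(-49) + 18) + (92 - 1*(-8)) = (-784 + 18) + (92 + 8) = -766 + 100 = -666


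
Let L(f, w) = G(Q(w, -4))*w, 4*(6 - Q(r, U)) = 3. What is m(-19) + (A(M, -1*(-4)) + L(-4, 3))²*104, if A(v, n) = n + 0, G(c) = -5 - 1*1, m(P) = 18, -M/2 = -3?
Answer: 20402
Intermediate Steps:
M = 6 (M = -2*(-3) = 6)
Q(r, U) = 21/4 (Q(r, U) = 6 - ¼*3 = 6 - ¾ = 21/4)
G(c) = -6 (G(c) = -5 - 1 = -6)
L(f, w) = -6*w
A(v, n) = n
m(-19) + (A(M, -1*(-4)) + L(-4, 3))²*104 = 18 + (-1*(-4) - 6*3)²*104 = 18 + (4 - 18)²*104 = 18 + (-14)²*104 = 18 + 196*104 = 18 + 20384 = 20402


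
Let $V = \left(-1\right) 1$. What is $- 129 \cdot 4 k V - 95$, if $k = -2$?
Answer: $-1127$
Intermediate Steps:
$V = -1$
$- 129 \cdot 4 k V - 95 = - 129 \cdot 4 \left(-2\right) \left(-1\right) - 95 = - 129 \left(\left(-8\right) \left(-1\right)\right) - 95 = \left(-129\right) 8 - 95 = -1032 - 95 = -1127$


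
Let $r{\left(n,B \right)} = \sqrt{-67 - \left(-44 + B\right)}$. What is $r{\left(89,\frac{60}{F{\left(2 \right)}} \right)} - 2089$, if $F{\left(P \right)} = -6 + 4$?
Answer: $-2089 + \sqrt{7} \approx -2086.4$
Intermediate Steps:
$F{\left(P \right)} = -2$
$r{\left(n,B \right)} = \sqrt{-23 - B}$
$r{\left(89,\frac{60}{F{\left(2 \right)}} \right)} - 2089 = \sqrt{-23 - \frac{60}{-2}} - 2089 = \sqrt{-23 - 60 \left(- \frac{1}{2}\right)} - 2089 = \sqrt{-23 - -30} - 2089 = \sqrt{-23 + 30} - 2089 = \sqrt{7} - 2089 = -2089 + \sqrt{7}$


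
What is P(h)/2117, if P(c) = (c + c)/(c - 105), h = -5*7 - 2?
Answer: 37/150307 ≈ 0.00024616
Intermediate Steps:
h = -37 (h = -35 - 2 = -37)
P(c) = 2*c/(-105 + c) (P(c) = (2*c)/(-105 + c) = 2*c/(-105 + c))
P(h)/2117 = (2*(-37)/(-105 - 37))/2117 = (2*(-37)/(-142))*(1/2117) = (2*(-37)*(-1/142))*(1/2117) = (37/71)*(1/2117) = 37/150307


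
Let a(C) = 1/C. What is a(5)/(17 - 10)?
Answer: 1/35 ≈ 0.028571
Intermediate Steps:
a(5)/(17 - 10) = 1/((17 - 10)*5) = (⅕)/7 = (⅐)*(⅕) = 1/35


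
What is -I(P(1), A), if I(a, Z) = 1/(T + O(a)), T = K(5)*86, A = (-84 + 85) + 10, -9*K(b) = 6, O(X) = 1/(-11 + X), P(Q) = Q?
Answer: 30/1723 ≈ 0.017412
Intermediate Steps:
K(b) = -2/3 (K(b) = -1/9*6 = -2/3)
A = 11 (A = 1 + 10 = 11)
T = -172/3 (T = -2/3*86 = -172/3 ≈ -57.333)
I(a, Z) = 1/(-172/3 + 1/(-11 + a))
-I(P(1), A) = -3*(11 - 1*1)/(-1895 + 172*1) = -3*(11 - 1)/(-1895 + 172) = -3*10/(-1723) = -3*(-1)*10/1723 = -1*(-30/1723) = 30/1723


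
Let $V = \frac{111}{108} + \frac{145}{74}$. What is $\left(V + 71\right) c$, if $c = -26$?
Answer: $- \frac{1281163}{666} \approx -1923.7$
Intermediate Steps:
$V = \frac{3979}{1332}$ ($V = 111 \cdot \frac{1}{108} + 145 \cdot \frac{1}{74} = \frac{37}{36} + \frac{145}{74} = \frac{3979}{1332} \approx 2.9872$)
$\left(V + 71\right) c = \left(\frac{3979}{1332} + 71\right) \left(-26\right) = \frac{98551}{1332} \left(-26\right) = - \frac{1281163}{666}$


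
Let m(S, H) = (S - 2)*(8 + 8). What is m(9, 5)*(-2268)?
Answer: -254016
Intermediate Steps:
m(S, H) = -32 + 16*S (m(S, H) = (-2 + S)*16 = -32 + 16*S)
m(9, 5)*(-2268) = (-32 + 16*9)*(-2268) = (-32 + 144)*(-2268) = 112*(-2268) = -254016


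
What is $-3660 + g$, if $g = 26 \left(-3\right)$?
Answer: $-3738$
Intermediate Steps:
$g = -78$
$-3660 + g = -3660 - 78 = -3738$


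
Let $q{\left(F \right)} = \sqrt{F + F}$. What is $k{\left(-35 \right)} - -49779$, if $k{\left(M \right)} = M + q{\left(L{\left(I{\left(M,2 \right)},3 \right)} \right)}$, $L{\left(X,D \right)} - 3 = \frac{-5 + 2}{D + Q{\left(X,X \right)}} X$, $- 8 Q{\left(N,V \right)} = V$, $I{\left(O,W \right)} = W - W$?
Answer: $49744 + \sqrt{6} \approx 49746.0$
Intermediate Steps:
$I{\left(O,W \right)} = 0$
$Q{\left(N,V \right)} = - \frac{V}{8}$
$L{\left(X,D \right)} = 3 - \frac{3 X}{D - \frac{X}{8}}$ ($L{\left(X,D \right)} = 3 + \frac{-5 + 2}{D - \frac{X}{8}} X = 3 + - \frac{3}{D - \frac{X}{8}} X = 3 - \frac{3 X}{D - \frac{X}{8}}$)
$q{\left(F \right)} = \sqrt{2} \sqrt{F}$ ($q{\left(F \right)} = \sqrt{2 F} = \sqrt{2} \sqrt{F}$)
$k{\left(M \right)} = M + \sqrt{6}$ ($k{\left(M \right)} = M + \sqrt{2} \sqrt{\frac{3 \left(\left(-9\right) 0 + 8 \cdot 3\right)}{\left(-1\right) 0 + 8 \cdot 3}} = M + \sqrt{2} \sqrt{\frac{3 \left(0 + 24\right)}{0 + 24}} = M + \sqrt{2} \sqrt{3 \cdot \frac{1}{24} \cdot 24} = M + \sqrt{2} \sqrt{3} = M + \sqrt{6}$)
$k{\left(-35 \right)} - -49779 = \left(-35 + \sqrt{6}\right) - -49779 = \left(-35 + \sqrt{6}\right) + 49779 = 49744 + \sqrt{6}$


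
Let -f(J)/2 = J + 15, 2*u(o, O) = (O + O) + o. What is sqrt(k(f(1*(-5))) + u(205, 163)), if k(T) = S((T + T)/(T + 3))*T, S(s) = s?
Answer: sqrt(252518)/34 ≈ 14.780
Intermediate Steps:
u(o, O) = O + o/2 (u(o, O) = ((O + O) + o)/2 = (2*O + o)/2 = (o + 2*O)/2 = O + o/2)
f(J) = -30 - 2*J (f(J) = -2*(J + 15) = -2*(15 + J) = -30 - 2*J)
k(T) = 2*T**2/(3 + T) (k(T) = ((T + T)/(T + 3))*T = ((2*T)/(3 + T))*T = (2*T/(3 + T))*T = 2*T**2/(3 + T))
sqrt(k(f(1*(-5))) + u(205, 163)) = sqrt(2*(-30 - 2*(-5))**2/(3 + (-30 - 2*(-5))) + (163 + (1/2)*205)) = sqrt(2*(-30 - 2*(-5))**2/(3 + (-30 - 2*(-5))) + (163 + 205/2)) = sqrt(2*(-30 + 10)**2/(3 + (-30 + 10)) + 531/2) = sqrt(2*(-20)**2/(3 - 20) + 531/2) = sqrt(2*400/(-17) + 531/2) = sqrt(2*400*(-1/17) + 531/2) = sqrt(-800/17 + 531/2) = sqrt(7427/34) = sqrt(252518)/34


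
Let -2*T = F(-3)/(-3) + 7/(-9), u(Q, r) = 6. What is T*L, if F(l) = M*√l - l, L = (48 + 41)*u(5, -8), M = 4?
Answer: 1424/3 + 356*I*√3 ≈ 474.67 + 616.61*I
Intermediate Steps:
L = 534 (L = (48 + 41)*6 = 89*6 = 534)
F(l) = -l + 4*√l (F(l) = 4*√l - l = -l + 4*√l)
T = 8/9 + 2*I*√3/3 (T = -((-1*(-3) + 4*√(-3))/(-3) + 7/(-9))/2 = -((3 + 4*(I*√3))*(-⅓) + 7*(-⅑))/2 = -((3 + 4*I*√3)*(-⅓) - 7/9)/2 = -((-1 - 4*I*√3/3) - 7/9)/2 = -(-16/9 - 4*I*√3/3)/2 = 8/9 + 2*I*√3/3 ≈ 0.88889 + 1.1547*I)
T*L = (8/9 + 2*I*√3/3)*534 = 1424/3 + 356*I*√3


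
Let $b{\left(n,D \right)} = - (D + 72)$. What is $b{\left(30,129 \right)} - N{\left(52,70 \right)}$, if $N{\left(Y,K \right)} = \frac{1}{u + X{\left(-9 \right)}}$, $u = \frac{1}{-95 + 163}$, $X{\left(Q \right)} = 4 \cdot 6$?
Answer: $- \frac{328301}{1633} \approx -201.04$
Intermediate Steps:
$X{\left(Q \right)} = 24$
$b{\left(n,D \right)} = -72 - D$ ($b{\left(n,D \right)} = - (72 + D) = -72 - D$)
$u = \frac{1}{68} \approx 0.014706$
$N{\left(Y,K \right)} = \frac{68}{1633}$ ($N{\left(Y,K \right)} = \frac{1}{\frac{1}{68} + 24} = \frac{1}{\frac{1633}{68}} = \frac{68}{1633}$)
$b{\left(30,129 \right)} - N{\left(52,70 \right)} = \left(-72 - 129\right) - \frac{68}{1633} = -201 - \frac{68}{1633} = - \frac{328301}{1633}$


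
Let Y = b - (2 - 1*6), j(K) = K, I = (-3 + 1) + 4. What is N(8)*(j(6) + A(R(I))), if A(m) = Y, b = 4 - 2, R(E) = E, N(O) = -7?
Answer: -84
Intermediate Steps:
I = 2 (I = -2 + 4 = 2)
b = 2
Y = 6 (Y = 2 - (2 - 1*6) = 2 - (2 - 6) = 2 - 1*(-4) = 2 + 4 = 6)
A(m) = 6
N(8)*(j(6) + A(R(I))) = -7*(6 + 6) = -7*12 = -84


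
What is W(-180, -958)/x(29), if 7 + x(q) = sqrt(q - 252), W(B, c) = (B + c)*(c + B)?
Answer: -2266327/68 - 323761*I*sqrt(223)/68 ≈ -33328.0 - 71100.0*I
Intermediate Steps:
W(B, c) = (B + c)**2 (W(B, c) = (B + c)*(B + c) = (B + c)**2)
x(q) = -7 + sqrt(-252 + q) (x(q) = -7 + sqrt(q - 252) = -7 + sqrt(-252 + q))
W(-180, -958)/x(29) = (-180 - 958)**2/(-7 + sqrt(-252 + 29)) = (-1138)**2/(-7 + sqrt(-223)) = 1295044/(-7 + I*sqrt(223))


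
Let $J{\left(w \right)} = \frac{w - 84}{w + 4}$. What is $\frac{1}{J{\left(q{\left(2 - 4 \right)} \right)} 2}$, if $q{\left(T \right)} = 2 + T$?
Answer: $- \frac{1}{42} \approx -0.02381$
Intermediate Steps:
$J{\left(w \right)} = \frac{-84 + w}{4 + w}$
$\frac{1}{J{\left(q{\left(2 - 4 \right)} \right)} 2} = \frac{1}{\frac{-84 + \left(2 + \left(2 - 4\right)\right)}{4 + \left(2 + \left(2 - 4\right)\right)} 2} = \frac{1}{\frac{-84 + \left(2 - 2\right)}{4 + \left(2 - 2\right)} 2} = \frac{1}{\frac{-84 + 0}{4 + 0} \cdot 2} = \frac{1}{\frac{1}{4} \left(-84\right) 2} = \frac{1}{\left(-21\right) 2} = \frac{1}{-42} = - \frac{1}{42}$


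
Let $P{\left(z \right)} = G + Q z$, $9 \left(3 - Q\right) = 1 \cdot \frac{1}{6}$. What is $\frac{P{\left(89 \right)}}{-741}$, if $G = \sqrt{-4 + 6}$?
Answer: $- \frac{14329}{40014} - \frac{\sqrt{2}}{741} \approx -0.36001$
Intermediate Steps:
$Q = \frac{161}{54}$ ($Q = 3 - \frac{1 \cdot \frac{1}{6}}{9} = 3 - \frac{1}{54} = \frac{161}{54} \approx 2.9815$)
$G = \sqrt{2} \approx 1.4142$
$P{\left(z \right)} = \sqrt{2} + \frac{161 z}{54}$
$\frac{P{\left(89 \right)}}{-741} = \frac{\sqrt{2} + \frac{161}{54} \cdot 89}{-741} = \left(\sqrt{2} + \frac{14329}{54}\right) \left(- \frac{1}{741}\right) = \left(\frac{14329}{54} + \sqrt{2}\right) \left(- \frac{1}{741}\right) = - \frac{14329}{40014} - \frac{\sqrt{2}}{741}$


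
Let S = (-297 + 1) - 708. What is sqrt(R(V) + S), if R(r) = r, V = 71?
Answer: I*sqrt(933) ≈ 30.545*I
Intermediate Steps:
S = -1004 (S = -296 - 708 = -1004)
sqrt(R(V) + S) = sqrt(71 - 1004) = sqrt(-933) = I*sqrt(933)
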